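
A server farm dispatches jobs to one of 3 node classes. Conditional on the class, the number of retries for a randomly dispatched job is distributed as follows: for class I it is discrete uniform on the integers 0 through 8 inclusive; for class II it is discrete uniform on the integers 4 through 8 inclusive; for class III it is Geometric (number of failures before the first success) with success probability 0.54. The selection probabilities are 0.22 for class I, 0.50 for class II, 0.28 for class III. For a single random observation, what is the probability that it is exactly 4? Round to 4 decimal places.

Conditional on each class, P(X = 4): I: 0.111111; II: 0.2; III: 0.0241783.
By total probability, P(X = 4) = 0.22·0.111111 + 0.5·0.2 + 0.28·0.0241783 = 0.131214.

0.1312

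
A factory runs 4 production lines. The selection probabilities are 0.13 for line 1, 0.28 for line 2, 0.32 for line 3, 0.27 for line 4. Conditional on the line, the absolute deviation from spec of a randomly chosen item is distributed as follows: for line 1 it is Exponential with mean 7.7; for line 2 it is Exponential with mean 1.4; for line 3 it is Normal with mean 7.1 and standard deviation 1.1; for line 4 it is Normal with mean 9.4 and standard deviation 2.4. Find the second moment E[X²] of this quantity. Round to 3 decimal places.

58.444

For each component E[X²] = Var + (mean)², giving 1: 118.58; 2: 3.92; 3: 51.62; 4: 94.12.
Overall E[X²] = 0.13·118.58 + 0.28·3.92 + 0.32·51.62 + 0.27·94.12 = 58.4438.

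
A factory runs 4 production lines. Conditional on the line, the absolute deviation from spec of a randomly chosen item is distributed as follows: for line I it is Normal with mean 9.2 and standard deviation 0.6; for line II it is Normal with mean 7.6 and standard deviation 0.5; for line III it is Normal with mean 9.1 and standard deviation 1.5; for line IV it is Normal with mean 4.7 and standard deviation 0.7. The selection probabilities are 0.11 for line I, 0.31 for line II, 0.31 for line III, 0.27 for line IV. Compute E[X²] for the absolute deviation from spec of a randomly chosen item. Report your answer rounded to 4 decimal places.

59.7983

For each component E[X²] = Var + (mean)², giving I: 85; II: 58.01; III: 85.06; IV: 22.58.
Overall E[X²] = 0.11·85 + 0.31·58.01 + 0.31·85.06 + 0.27·22.58 = 59.7983.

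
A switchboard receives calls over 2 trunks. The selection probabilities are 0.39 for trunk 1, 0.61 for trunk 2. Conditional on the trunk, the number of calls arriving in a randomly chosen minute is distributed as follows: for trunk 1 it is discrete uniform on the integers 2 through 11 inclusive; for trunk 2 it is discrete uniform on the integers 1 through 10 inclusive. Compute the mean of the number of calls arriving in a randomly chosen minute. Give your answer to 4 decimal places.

5.8900

Component means — 1: 6.5; 2: 5.5.
E[X] = 0.39·6.5 + 0.61·5.5 = 5.89.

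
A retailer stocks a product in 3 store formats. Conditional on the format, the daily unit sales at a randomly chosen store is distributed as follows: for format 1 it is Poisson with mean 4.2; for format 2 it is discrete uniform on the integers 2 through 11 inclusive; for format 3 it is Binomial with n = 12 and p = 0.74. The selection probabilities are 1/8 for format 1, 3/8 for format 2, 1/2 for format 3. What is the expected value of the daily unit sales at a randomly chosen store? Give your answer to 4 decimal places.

7.4025

Component means — 1: 4.2; 2: 6.5; 3: 8.88.
E[X] = 0.125·4.2 + 0.375·6.5 + 0.5·8.88 = 7.4025.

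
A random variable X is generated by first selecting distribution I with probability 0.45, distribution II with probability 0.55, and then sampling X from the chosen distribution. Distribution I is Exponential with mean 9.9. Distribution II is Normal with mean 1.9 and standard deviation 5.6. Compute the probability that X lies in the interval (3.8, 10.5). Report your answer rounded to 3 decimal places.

0.318

Conditional on each component, P(3.8 < X < 10.5): I: 0.334996; II: 0.304893.
By total probability, P(3.8 < X < 10.5) = 0.45·0.334996 + 0.55·0.304893 = 0.318439.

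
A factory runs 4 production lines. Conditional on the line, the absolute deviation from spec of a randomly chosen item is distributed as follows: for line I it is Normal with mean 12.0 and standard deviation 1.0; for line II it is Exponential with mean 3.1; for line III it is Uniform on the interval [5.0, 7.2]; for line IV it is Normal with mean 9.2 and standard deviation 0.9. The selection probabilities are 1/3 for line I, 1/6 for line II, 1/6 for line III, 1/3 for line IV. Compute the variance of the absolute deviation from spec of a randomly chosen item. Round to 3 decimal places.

Per component, I: μ=12, E[X²]=145; II: μ=3.1, E[X²]=19.22; III: μ=6.1, E[X²]=37.6133; IV: μ=9.2, E[X²]=85.45.
E[X] = 0.333333·12 + 0.166667·3.1 + 0.166667·6.1 + 0.333333·9.2 = 8.6.
E[X²] = 0.333333·145 + 0.166667·19.22 + 0.166667·37.6133 + 0.333333·85.45 = 86.2889.
Var(X) = E[X²] − (E[X])² = 86.2889 − 73.96 = 12.3289.

12.329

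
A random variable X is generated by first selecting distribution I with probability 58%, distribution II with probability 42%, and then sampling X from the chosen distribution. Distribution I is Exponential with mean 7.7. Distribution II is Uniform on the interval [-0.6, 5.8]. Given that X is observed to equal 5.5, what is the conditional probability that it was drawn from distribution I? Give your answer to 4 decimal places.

0.3598

Likelihoods f(5.5 | ·): I: 0.0635768; II: 0.15625.
Posterior ∝ prior × likelihood. Numerator for I: 0.58·0.0635768 = 0.0368746.
Normalizing constant: 0.58·0.0635768 + 0.42·0.15625 = 0.1025.
P(I | observation) = 0.0368746 / 0.1025 = 0.359753.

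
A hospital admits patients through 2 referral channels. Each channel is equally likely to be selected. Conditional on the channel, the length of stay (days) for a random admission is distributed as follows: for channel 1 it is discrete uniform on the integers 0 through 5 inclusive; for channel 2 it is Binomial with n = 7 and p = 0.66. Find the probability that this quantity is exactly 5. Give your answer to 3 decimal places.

0.235

Conditional on each channel, P(X = 5): 1: 0.166667; 2: 0.304016.
By total probability, P(X = 5) = 0.5·0.166667 + 0.5·0.304016 = 0.235341.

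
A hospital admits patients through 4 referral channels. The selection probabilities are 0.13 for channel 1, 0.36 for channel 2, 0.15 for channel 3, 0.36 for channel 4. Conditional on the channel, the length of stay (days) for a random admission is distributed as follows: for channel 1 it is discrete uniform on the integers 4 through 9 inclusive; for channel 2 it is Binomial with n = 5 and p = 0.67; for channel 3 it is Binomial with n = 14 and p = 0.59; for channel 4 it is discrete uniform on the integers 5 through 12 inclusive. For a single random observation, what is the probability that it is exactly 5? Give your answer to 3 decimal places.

Conditional on each channel, P(X = 5): 1: 0.166667; 2: 0.135013; 3: 0.0468575; 4: 0.125.
By total probability, P(X = 5) = 0.13·0.166667 + 0.36·0.135013 + 0.15·0.0468575 + 0.36·0.125 = 0.1223.

0.122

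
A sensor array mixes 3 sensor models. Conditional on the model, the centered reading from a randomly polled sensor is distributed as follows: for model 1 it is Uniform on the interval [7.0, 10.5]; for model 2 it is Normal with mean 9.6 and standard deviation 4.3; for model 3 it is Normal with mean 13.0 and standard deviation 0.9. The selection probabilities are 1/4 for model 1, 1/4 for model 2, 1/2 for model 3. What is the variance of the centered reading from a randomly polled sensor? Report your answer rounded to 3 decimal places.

9.031

Per component, 1: μ=8.75, E[X²]=77.5833; 2: μ=9.6, E[X²]=110.65; 3: μ=13, E[X²]=169.81.
E[X] = 0.25·8.75 + 0.25·9.6 + 0.5·13 = 11.0875.
E[X²] = 0.25·77.5833 + 0.25·110.65 + 0.5·169.81 = 131.963.
Var(X) = E[X²] − (E[X])² = 131.963 − 122.933 = 9.03068.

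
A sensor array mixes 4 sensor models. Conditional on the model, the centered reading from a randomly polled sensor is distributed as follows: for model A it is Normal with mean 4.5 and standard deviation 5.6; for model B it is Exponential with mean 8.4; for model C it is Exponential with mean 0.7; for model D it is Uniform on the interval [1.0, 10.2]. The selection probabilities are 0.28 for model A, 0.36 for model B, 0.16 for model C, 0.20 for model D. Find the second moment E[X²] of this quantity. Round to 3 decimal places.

73.093

For each component E[X²] = Var + (mean)², giving A: 51.61; B: 141.12; C: 0.98; D: 38.4133.
Overall E[X²] = 0.28·51.61 + 0.36·141.12 + 0.16·0.98 + 0.2·38.4133 = 73.0935.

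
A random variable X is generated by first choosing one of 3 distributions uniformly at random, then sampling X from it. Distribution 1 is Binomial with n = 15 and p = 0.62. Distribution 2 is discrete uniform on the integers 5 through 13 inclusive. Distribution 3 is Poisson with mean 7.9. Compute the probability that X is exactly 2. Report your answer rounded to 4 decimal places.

Conditional on each component, P(X = 2): 1: 0.000139046; 2: 0; 3: 0.0115691.
By total probability, P(X = 2) = 0.333333·0.000139046 + 0.333333·0 + 0.333333·0.0115691 = 0.0039027.

0.0039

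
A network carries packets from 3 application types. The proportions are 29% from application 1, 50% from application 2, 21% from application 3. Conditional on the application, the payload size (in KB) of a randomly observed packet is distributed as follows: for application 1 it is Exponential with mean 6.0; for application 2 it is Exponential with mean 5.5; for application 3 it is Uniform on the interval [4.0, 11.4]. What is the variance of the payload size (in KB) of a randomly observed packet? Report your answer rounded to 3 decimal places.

Per component, 1: μ=6, E[X²]=72; 2: μ=5.5, E[X²]=60.5; 3: μ=7.7, E[X²]=63.8533.
E[X] = 0.29·6 + 0.5·5.5 + 0.21·7.7 = 6.107.
E[X²] = 0.29·72 + 0.5·60.5 + 0.21·63.8533 = 64.5392.
Var(X) = E[X²] − (E[X])² = 64.5392 − 37.2954 = 27.2438.

27.244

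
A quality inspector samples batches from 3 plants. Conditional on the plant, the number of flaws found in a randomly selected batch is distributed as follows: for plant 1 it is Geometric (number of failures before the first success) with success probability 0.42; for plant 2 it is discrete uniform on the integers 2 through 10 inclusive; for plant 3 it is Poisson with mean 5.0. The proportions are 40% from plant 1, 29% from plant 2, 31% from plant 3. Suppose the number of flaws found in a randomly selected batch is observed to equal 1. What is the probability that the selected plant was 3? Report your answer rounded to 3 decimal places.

0.097

Likelihoods P(X=1 | ·): 1: 0.2436; 2: 0; 3: 0.0336897.
Posterior ∝ prior × likelihood. Numerator for 3: 0.31·0.0336897 = 0.0104438.
Normalizing constant: 0.4·0.2436 + 0.29·0 + 0.31·0.0336897 = 0.107884.
P(3 | observation) = 0.0104438 / 0.107884 = 0.0968062.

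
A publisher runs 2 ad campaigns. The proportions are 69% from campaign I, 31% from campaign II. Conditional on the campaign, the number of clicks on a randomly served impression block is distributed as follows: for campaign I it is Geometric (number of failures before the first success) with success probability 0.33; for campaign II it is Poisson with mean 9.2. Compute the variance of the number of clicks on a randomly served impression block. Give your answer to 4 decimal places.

Per component, I: μ=2.0303, E[X²]=10.2746; II: μ=9.2, E[X²]=93.84.
E[X] = 0.69·2.0303 + 0.31·9.2 = 4.25291.
E[X²] = 0.69·10.2746 + 0.31·93.84 = 36.1798.
Var(X) = E[X²] − (E[X])² = 36.1798 − 18.0872 = 18.0926.

18.0926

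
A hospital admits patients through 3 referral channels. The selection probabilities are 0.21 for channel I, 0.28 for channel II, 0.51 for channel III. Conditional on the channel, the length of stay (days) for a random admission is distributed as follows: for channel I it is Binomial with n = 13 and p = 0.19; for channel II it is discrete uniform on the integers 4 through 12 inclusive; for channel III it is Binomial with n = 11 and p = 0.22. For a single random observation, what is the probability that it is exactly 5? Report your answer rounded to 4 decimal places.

Conditional on each channel, P(X = 5): I: 0.0590509; II: 0.111111; III: 0.0536195.
By total probability, P(X = 5) = 0.21·0.0590509 + 0.28·0.111111 + 0.51·0.0536195 = 0.0708578.

0.0709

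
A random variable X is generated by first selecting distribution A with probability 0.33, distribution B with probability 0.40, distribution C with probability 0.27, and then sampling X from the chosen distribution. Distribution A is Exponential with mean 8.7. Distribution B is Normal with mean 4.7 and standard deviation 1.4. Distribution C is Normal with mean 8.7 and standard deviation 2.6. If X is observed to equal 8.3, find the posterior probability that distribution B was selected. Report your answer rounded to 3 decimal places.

0.070

Likelihoods f(8.3 | ·): A: 0.0442745; B: 0.010446; C: 0.151634.
Posterior ∝ prior × likelihood. Numerator for B: 0.4·0.010446 = 0.00417841.
Normalizing constant: 0.33·0.0442745 + 0.4·0.010446 + 0.27·0.151634 = 0.0597302.
P(B | observation) = 0.00417841 / 0.0597302 = 0.0699547.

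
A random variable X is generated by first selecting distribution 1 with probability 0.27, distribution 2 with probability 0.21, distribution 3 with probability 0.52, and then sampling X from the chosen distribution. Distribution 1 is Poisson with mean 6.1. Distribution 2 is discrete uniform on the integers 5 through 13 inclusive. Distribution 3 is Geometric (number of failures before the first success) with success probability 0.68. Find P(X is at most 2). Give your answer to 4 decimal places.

Conditional on each component, P(X ≤ 2): 1: 0.0576529; 2: 0; 3: 0.967232.
By total probability, P(X ≤ 2) = 0.27·0.0576529 + 0.21·0 + 0.52·0.967232 = 0.518527.

0.5185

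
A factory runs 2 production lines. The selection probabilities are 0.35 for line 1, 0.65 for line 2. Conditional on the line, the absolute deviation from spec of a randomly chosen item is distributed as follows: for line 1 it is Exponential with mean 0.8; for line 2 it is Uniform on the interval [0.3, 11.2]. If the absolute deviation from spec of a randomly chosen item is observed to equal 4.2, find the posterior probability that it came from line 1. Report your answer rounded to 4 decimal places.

0.0371

Likelihoods f(4.2 | ·): 1: 0.0065594; 2: 0.0917431.
Posterior ∝ prior × likelihood. Numerator for 1: 0.35·0.0065594 = 0.00229579.
Normalizing constant: 0.35·0.0065594 + 0.65·0.0917431 = 0.0619288.
P(1 | observation) = 0.00229579 / 0.0619288 = 0.0370714.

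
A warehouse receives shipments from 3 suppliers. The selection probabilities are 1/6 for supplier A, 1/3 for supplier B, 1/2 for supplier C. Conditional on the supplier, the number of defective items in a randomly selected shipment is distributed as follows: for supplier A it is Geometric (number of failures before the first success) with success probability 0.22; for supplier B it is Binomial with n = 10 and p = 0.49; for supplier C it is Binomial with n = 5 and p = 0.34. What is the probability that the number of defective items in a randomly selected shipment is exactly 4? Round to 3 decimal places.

Conditional on each supplier, P(X = 4): A: 0.0814331; B: 0.213022; C: 0.0440991.
By total probability, P(X = 4) = 0.166667·0.0814331 + 0.333333·0.213022 + 0.5·0.0440991 = 0.106629.

0.107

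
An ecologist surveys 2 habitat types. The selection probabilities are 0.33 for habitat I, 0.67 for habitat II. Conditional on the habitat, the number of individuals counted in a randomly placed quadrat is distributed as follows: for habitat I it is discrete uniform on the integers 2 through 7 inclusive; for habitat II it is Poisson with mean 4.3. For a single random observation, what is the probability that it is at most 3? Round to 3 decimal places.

Conditional on each habitat, P(X ≤ 3): I: 0.333333; II: 0.377154.
By total probability, P(X ≤ 3) = 0.33·0.333333 + 0.67·0.377154 = 0.362693.

0.363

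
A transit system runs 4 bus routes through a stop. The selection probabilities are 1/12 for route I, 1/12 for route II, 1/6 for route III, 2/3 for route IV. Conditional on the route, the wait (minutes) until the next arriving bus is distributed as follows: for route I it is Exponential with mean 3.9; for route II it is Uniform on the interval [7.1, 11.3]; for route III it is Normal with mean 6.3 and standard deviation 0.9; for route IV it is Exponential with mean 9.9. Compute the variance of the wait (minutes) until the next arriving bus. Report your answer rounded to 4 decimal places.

Per component, I: μ=3.9, E[X²]=30.42; II: μ=9.2, E[X²]=86.11; III: μ=6.3, E[X²]=40.5; IV: μ=9.9, E[X²]=196.02.
E[X] = 0.0833333·3.9 + 0.0833333·9.2 + 0.166667·6.3 + 0.666667·9.9 = 8.74167.
E[X²] = 0.0833333·30.42 + 0.0833333·86.11 + 0.166667·40.5 + 0.666667·196.02 = 147.141.
Var(X) = E[X²] − (E[X])² = 147.141 − 76.4167 = 70.7241.

70.7241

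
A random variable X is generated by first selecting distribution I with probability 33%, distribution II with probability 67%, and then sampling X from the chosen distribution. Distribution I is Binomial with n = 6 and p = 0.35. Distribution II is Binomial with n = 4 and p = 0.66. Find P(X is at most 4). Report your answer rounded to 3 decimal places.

0.993

Conditional on each component, P(X ≤ 4): I: 0.977678; II: 1.
By total probability, P(X ≤ 4) = 0.33·0.977678 + 0.67·1 = 0.992634.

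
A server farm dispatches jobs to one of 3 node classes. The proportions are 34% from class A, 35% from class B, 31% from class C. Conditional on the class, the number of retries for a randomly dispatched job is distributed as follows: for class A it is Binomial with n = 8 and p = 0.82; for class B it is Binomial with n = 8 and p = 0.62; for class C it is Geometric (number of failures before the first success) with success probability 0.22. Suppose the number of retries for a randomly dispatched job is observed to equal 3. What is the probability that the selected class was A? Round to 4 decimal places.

0.0278

Likelihoods P(X=3 | ·): A: 0.00583435; B: 0.10575; C: 0.104401.
Posterior ∝ prior × likelihood. Numerator for A: 0.34·0.00583435 = 0.00198368.
Normalizing constant: 0.34·0.00583435 + 0.35·0.10575 + 0.31·0.104401 = 0.0713607.
P(A | observation) = 0.00198368 / 0.0713607 = 0.0277979.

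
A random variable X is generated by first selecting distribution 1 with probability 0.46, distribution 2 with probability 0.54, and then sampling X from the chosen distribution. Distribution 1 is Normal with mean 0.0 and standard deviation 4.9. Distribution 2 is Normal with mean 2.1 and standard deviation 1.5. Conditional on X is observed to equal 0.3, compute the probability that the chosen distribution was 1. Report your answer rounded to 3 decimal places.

0.348

Likelihoods f(0.3 | ·): 1: 0.0812643; 2: 0.129457.
Posterior ∝ prior × likelihood. Numerator for 1: 0.46·0.0812643 = 0.0373816.
Normalizing constant: 0.46·0.0812643 + 0.54·0.129457 = 0.107289.
P(1 | observation) = 0.0373816 / 0.107289 = 0.348421.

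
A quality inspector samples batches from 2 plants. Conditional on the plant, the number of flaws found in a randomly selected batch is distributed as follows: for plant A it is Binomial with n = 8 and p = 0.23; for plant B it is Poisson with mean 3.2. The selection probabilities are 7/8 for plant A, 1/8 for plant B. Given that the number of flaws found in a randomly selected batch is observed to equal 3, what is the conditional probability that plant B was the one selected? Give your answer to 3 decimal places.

0.147

Likelihoods P(X=3 | ·): A: 0.184427; B: 0.222616.
Posterior ∝ prior × likelihood. Numerator for B: 0.125·0.222616 = 0.027827.
Normalizing constant: 0.875·0.184427 + 0.125·0.222616 = 0.189201.
P(B | observation) = 0.027827 / 0.189201 = 0.147076.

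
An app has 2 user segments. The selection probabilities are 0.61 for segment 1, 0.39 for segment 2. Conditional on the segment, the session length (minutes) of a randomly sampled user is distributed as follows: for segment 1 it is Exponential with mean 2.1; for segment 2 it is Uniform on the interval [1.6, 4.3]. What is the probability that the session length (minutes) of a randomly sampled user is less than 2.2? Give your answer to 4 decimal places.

Conditional on each segment, P(X < 2.2): 1: 0.649228; 2: 0.222222.
By total probability, P(X < 2.2) = 0.61·0.649228 + 0.39·0.222222 = 0.482696.

0.4827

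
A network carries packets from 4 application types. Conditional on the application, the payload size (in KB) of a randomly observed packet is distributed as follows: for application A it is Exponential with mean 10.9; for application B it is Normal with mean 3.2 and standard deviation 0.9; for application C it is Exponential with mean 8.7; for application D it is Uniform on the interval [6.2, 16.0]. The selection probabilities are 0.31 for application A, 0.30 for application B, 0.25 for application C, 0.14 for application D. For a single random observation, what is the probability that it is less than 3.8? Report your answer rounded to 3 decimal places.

0.404

Conditional on each application, P(X < 3.8): A: 0.294341; B: 0.747507; C: 0.353887; D: 0.
By total probability, P(X < 3.8) = 0.31·0.294341 + 0.3·0.747507 + 0.25·0.353887 + 0.14·0 = 0.40397.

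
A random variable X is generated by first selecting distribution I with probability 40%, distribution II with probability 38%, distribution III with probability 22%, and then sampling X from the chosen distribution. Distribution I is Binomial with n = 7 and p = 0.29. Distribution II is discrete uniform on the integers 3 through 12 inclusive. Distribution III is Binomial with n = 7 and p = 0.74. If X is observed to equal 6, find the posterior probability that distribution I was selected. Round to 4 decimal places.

0.0113

Likelihoods P(X=6 | ·): I: 0.00295627; II: 0.1; III: 0.298856.
Posterior ∝ prior × likelihood. Numerator for I: 0.4·0.00295627 = 0.00118251.
Normalizing constant: 0.4·0.00295627 + 0.38·0.1 + 0.22·0.298856 = 0.104931.
P(I | observation) = 0.00118251 / 0.104931 = 0.0112694.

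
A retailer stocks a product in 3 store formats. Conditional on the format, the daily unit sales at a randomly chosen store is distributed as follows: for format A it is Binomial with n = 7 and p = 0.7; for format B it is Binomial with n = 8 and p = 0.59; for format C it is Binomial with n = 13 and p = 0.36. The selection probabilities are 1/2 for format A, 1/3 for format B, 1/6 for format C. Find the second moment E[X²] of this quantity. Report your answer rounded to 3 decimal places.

For each component E[X²] = Var + (mean)², giving A: 25.48; B: 24.2136; C: 24.8976.
Overall E[X²] = 0.5·25.48 + 0.333333·24.2136 + 0.166667·24.8976 = 24.9608.

24.961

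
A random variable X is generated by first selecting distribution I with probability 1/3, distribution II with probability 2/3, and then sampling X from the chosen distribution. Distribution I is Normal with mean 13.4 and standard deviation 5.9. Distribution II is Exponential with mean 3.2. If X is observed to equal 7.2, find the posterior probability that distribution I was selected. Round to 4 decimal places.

0.3714

Likelihoods f(7.2 | ·): I: 0.0389284; II: 0.0329373.
Posterior ∝ prior × likelihood. Numerator for I: 0.333333·0.0389284 = 0.0129761.
Normalizing constant: 0.333333·0.0389284 + 0.666667·0.0329373 = 0.0349343.
P(I | observation) = 0.0129761 / 0.0349343 = 0.371444.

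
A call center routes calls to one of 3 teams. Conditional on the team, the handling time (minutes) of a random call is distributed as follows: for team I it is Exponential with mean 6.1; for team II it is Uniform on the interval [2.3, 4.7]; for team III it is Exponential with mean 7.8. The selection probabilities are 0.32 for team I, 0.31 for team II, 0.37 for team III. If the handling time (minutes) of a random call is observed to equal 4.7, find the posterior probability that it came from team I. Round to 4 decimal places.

0.1353

Likelihoods f(4.7 | ·): I: 0.0758665; II: 0.416667; III: 0.0701803.
Posterior ∝ prior × likelihood. Numerator for I: 0.32·0.0758665 = 0.0242773.
Normalizing constant: 0.32·0.0758665 + 0.31·0.416667 + 0.37·0.0701803 = 0.179411.
P(I | observation) = 0.0242773 / 0.179411 = 0.135317.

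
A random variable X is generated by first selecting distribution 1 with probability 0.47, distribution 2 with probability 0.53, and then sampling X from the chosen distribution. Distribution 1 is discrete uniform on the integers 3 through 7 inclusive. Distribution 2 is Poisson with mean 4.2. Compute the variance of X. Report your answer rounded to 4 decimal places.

3.3254

Per component, 1: μ=5, E[X²]=27; 2: μ=4.2, E[X²]=21.84.
E[X] = 0.47·5 + 0.53·4.2 = 4.576.
E[X²] = 0.47·27 + 0.53·21.84 = 24.2652.
Var(X) = E[X²] − (E[X])² = 24.2652 − 20.9398 = 3.32542.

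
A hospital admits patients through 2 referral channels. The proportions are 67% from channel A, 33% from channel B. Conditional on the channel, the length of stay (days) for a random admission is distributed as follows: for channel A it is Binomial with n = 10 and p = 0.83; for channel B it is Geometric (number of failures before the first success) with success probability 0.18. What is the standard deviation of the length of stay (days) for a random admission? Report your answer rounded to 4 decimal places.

3.5210

Per component, A: μ=8.3, E[X²]=70.301; B: μ=4.55556, E[X²]=46.0617.
E[X] = 0.67·8.3 + 0.33·4.55556 = 7.06433.
E[X²] = 0.67·70.301 + 0.33·46.0617 = 62.302.
Var(X) = E[X²] − (E[X])² = 62.302 − 49.9048 = 12.3972.
SD(X) = √12.3972 = 3.52097.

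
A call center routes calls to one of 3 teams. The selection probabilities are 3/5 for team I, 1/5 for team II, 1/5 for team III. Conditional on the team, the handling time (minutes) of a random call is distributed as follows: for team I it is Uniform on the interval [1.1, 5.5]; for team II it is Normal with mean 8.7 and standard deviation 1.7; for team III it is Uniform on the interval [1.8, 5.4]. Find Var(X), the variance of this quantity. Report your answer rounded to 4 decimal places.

6.3124

Per component, I: μ=3.3, E[X²]=12.5033; II: μ=8.7, E[X²]=78.58; III: μ=3.6, E[X²]=14.04.
E[X] = 0.6·3.3 + 0.2·8.7 + 0.2·3.6 = 4.44.
E[X²] = 0.6·12.5033 + 0.2·78.58 + 0.2·14.04 = 26.026.
Var(X) = E[X²] − (E[X])² = 26.026 − 19.7136 = 6.3124.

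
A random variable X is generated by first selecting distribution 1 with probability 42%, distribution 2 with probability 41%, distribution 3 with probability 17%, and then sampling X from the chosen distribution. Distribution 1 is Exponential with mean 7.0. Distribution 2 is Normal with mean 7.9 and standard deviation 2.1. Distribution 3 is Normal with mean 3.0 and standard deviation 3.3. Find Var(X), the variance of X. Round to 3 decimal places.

27.195

Per component, 1: μ=7, E[X²]=98; 2: μ=7.9, E[X²]=66.82; 3: μ=3, E[X²]=19.89.
E[X] = 0.42·7 + 0.41·7.9 + 0.17·3 = 6.689.
E[X²] = 0.42·98 + 0.41·66.82 + 0.17·19.89 = 71.9375.
Var(X) = E[X²] − (E[X])² = 71.9375 − 44.7427 = 27.1948.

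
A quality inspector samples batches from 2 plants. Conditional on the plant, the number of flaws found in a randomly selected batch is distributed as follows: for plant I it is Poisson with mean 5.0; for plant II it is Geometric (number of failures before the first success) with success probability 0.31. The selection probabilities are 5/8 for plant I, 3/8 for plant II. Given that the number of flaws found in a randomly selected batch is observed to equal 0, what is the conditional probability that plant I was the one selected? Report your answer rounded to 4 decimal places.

0.0350

Likelihoods P(X=0 | ·): I: 0.00673795; II: 0.31.
Posterior ∝ prior × likelihood. Numerator for I: 0.625·0.00673795 = 0.00421122.
Normalizing constant: 0.625·0.00673795 + 0.375·0.31 = 0.120461.
P(I | observation) = 0.00421122 / 0.120461 = 0.0349591.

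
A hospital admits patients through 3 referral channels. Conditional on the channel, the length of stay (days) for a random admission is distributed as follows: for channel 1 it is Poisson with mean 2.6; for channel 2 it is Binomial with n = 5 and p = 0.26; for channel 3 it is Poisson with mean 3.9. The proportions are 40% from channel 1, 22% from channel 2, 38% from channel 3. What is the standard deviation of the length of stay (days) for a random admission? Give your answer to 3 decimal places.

1.925

Per component, 1: μ=2.6, E[X²]=9.36; 2: μ=1.3, E[X²]=2.652; 3: μ=3.9, E[X²]=19.11.
E[X] = 0.4·2.6 + 0.22·1.3 + 0.38·3.9 = 2.808.
E[X²] = 0.4·9.36 + 0.22·2.652 + 0.38·19.11 = 11.5892.
Var(X) = E[X²] − (E[X])² = 11.5892 − 7.88486 = 3.70438.
SD(X) = √3.70438 = 1.92468.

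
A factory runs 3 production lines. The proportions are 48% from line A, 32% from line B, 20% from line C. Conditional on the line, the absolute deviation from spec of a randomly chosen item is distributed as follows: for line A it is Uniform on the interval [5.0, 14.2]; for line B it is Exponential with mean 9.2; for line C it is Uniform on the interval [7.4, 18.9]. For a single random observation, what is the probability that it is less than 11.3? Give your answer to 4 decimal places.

0.6228

Conditional on each line, P(X < 11.3): A: 0.684783; B: 0.707199; C: 0.33913.
By total probability, P(X < 11.3) = 0.48·0.684783 + 0.32·0.707199 + 0.2·0.33913 = 0.622825.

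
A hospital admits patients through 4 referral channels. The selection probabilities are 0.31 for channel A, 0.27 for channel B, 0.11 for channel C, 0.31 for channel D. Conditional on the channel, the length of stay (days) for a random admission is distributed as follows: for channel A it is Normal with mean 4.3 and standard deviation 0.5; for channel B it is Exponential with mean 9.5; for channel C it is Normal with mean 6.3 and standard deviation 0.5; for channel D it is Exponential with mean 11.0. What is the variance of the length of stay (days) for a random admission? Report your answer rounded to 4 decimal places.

Per component, A: μ=4.3, E[X²]=18.74; B: μ=9.5, E[X²]=180.5; C: μ=6.3, E[X²]=39.94; D: μ=11, E[X²]=242.
E[X] = 0.31·4.3 + 0.27·9.5 + 0.11·6.3 + 0.31·11 = 8.001.
E[X²] = 0.31·18.74 + 0.27·180.5 + 0.11·39.94 + 0.31·242 = 133.958.
Var(X) = E[X²] − (E[X])² = 133.958 − 64.016 = 69.9418.

69.9418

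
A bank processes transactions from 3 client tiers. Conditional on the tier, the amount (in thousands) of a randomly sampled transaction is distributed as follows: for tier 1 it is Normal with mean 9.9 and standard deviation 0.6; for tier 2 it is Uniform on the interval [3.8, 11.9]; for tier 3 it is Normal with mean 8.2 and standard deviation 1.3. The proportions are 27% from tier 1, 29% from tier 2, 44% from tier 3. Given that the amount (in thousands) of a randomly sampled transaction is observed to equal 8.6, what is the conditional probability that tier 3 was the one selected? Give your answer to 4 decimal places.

0.7086

Likelihoods f(8.6 | ·): 1: 0.0635877; 2: 0.123457; 3: 0.29269.
Posterior ∝ prior × likelihood. Numerator for 3: 0.44·0.29269 = 0.128784.
Normalizing constant: 0.27·0.0635877 + 0.29·0.123457 + 0.44·0.29269 = 0.181755.
P(3 | observation) = 0.128784 / 0.181755 = 0.708557.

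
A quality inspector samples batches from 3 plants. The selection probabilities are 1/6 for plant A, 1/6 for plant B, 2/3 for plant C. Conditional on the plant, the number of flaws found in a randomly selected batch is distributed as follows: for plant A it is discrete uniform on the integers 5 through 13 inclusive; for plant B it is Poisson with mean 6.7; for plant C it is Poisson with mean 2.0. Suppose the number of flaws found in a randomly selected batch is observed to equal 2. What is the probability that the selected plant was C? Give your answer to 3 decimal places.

Likelihoods P(X=2 | ·): A: 0; B: 0.0276278; C: 0.270671.
Posterior ∝ prior × likelihood. Numerator for C: 0.666667·0.270671 = 0.180447.
Normalizing constant: 0.166667·0 + 0.166667·0.0276278 + 0.666667·0.270671 = 0.185052.
P(C | observation) = 0.180447 / 0.185052 = 0.975117.

0.975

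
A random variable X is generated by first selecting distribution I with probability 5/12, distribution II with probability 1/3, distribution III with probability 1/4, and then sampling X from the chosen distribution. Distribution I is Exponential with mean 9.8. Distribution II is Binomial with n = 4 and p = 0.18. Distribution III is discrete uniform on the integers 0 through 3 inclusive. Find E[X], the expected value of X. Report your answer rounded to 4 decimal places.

Component means — I: 9.8; II: 0.72; III: 1.5.
E[X] = 0.416667·9.8 + 0.333333·0.72 + 0.25·1.5 = 4.69833.

4.6983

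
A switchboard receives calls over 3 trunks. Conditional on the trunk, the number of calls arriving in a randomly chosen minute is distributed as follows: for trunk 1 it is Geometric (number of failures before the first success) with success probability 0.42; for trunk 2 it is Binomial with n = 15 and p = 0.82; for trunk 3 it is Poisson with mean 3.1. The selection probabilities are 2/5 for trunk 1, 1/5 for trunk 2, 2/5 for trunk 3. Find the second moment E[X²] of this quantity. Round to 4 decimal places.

37.8628

For each component E[X²] = Var + (mean)², giving 1: 5.19501; 2: 153.504; 3: 12.71.
Overall E[X²] = 0.4·5.19501 + 0.2·153.504 + 0.4·12.71 = 37.8628.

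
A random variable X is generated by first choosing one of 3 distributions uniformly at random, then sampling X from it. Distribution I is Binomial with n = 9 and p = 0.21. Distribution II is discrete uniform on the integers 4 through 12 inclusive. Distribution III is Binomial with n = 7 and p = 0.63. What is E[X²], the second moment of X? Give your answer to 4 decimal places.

32.2706

For each component E[X²] = Var + (mean)², giving I: 5.0652; II: 70.6667; III: 21.0798.
Overall E[X²] = 0.333333·5.0652 + 0.333333·70.6667 + 0.333333·21.0798 = 32.2706.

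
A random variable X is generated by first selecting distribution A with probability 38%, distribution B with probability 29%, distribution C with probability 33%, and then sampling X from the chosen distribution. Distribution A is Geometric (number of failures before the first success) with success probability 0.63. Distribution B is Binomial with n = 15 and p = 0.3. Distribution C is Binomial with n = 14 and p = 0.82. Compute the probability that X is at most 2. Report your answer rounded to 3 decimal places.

Conditional on each component, P(X ≤ 2): A: 0.949347; B: 0.126828; C: 7.32126e-08.
By total probability, P(X ≤ 2) = 0.38·0.949347 + 0.29·0.126828 + 0.33·7.32126e-08 = 0.397532.

0.398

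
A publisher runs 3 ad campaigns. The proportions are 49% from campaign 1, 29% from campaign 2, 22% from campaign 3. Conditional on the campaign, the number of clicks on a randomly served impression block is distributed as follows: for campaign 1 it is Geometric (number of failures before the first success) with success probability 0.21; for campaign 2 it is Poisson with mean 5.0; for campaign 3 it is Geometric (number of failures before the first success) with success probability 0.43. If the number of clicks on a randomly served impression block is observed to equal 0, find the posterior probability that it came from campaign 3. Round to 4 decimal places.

0.4743

Likelihoods P(X=0 | ·): 1: 0.21; 2: 0.00673795; 3: 0.43.
Posterior ∝ prior × likelihood. Numerator for 3: 0.22·0.43 = 0.0946.
Normalizing constant: 0.49·0.21 + 0.29·0.00673795 + 0.22·0.43 = 0.199454.
P(3 | observation) = 0.0946 / 0.199454 = 0.474295.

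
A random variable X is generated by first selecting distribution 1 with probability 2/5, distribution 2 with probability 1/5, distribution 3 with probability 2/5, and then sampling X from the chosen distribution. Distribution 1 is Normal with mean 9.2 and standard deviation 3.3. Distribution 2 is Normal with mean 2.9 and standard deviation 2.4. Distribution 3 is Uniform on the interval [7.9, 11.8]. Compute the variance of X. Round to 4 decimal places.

13.1220

Per component, 1: μ=9.2, E[X²]=95.53; 2: μ=2.9, E[X²]=14.17; 3: μ=9.85, E[X²]=98.29.
E[X] = 0.4·9.2 + 0.2·2.9 + 0.4·9.85 = 8.2.
E[X²] = 0.4·95.53 + 0.2·14.17 + 0.4·98.29 = 80.362.
Var(X) = E[X²] − (E[X])² = 80.362 − 67.24 = 13.122.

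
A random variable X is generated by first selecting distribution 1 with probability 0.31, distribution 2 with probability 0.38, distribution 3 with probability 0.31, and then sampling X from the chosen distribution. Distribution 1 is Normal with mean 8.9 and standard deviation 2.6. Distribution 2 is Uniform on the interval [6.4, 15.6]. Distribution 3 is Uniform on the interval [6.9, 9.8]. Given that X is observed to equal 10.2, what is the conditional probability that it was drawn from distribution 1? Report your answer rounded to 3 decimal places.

0.504

Likelihoods f(10.2 | ·): 1: 0.13541; 2: 0.108696; 3: 0.
Posterior ∝ prior × likelihood. Numerator for 1: 0.31·0.13541 = 0.041977.
Normalizing constant: 0.31·0.13541 + 0.38·0.108696 + 0.31·0 = 0.0832814.
P(1 | observation) = 0.041977 / 0.0832814 = 0.504039.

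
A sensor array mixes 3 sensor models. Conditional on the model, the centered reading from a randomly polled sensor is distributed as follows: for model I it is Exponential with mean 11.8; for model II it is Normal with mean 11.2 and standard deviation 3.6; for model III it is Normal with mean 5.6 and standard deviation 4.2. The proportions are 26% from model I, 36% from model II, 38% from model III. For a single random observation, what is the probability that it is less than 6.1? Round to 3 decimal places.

Conditional on each model, P(X < 6.1): I: 0.403663; II: 0.0782902; III: 0.547381.
By total probability, P(X < 6.1) = 0.26·0.403663 + 0.36·0.0782902 + 0.38·0.547381 = 0.341142.

0.341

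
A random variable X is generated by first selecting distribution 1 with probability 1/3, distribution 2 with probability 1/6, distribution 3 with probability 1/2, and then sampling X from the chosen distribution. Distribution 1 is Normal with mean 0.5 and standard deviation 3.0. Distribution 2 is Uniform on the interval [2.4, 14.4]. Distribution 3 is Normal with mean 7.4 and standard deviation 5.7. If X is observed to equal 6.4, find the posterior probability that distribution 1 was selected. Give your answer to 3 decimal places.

Likelihoods f(6.4 | ·): 1: 0.019227; 2: 0.0833333; 3: 0.068921.
Posterior ∝ prior × likelihood. Numerator for 1: 0.333333·0.019227 = 0.006409.
Normalizing constant: 0.333333·0.019227 + 0.166667·0.0833333 + 0.5·0.068921 = 0.0547584.
P(1 | observation) = 0.006409 / 0.0547584 = 0.117041.

0.117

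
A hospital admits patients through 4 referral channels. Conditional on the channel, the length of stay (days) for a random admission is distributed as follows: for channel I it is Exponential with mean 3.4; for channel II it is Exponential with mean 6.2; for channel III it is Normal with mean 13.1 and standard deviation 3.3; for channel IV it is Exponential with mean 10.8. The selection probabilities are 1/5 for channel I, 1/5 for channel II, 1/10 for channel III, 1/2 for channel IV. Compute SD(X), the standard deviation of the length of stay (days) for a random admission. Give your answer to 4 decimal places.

8.9673

Per component, I: μ=3.4, E[X²]=23.12; II: μ=6.2, E[X²]=76.88; III: μ=13.1, E[X²]=182.5; IV: μ=10.8, E[X²]=233.28.
E[X] = 0.2·3.4 + 0.2·6.2 + 0.1·13.1 + 0.5·10.8 = 8.63.
E[X²] = 0.2·23.12 + 0.2·76.88 + 0.1·182.5 + 0.5·233.28 = 154.89.
Var(X) = E[X²] − (E[X])² = 154.89 − 74.4769 = 80.4131.
SD(X) = √80.4131 = 8.96734.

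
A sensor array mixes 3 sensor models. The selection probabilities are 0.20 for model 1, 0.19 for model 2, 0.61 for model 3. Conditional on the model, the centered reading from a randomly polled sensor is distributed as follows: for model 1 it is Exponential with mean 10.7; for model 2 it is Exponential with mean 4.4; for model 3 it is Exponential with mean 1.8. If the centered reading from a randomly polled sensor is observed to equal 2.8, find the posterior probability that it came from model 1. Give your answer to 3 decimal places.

0.132

Likelihoods f(2.8 | ·): 1: 0.0719398; 2: 0.120276; 3: 0.117262.
Posterior ∝ prior × likelihood. Numerator for 1: 0.2·0.0719398 = 0.014388.
Normalizing constant: 0.2·0.0719398 + 0.19·0.120276 + 0.61·0.117262 = 0.10877.
P(1 | observation) = 0.014388 / 0.10877 = 0.132278.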